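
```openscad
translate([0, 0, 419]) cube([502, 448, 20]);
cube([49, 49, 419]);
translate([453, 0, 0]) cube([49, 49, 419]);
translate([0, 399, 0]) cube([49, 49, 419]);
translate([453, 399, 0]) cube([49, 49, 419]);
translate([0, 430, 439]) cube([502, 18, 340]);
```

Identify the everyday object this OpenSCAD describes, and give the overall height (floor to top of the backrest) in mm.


A chair. The overall height is 779 mm.

A slab on four corner posts with a tall panel at the back — a chair. The seat slab sits at z = 419 with thickness 20, and the 340 mm backrest starts at the seat top, so the overall height is 419 + 20 + 340 = 779 mm.


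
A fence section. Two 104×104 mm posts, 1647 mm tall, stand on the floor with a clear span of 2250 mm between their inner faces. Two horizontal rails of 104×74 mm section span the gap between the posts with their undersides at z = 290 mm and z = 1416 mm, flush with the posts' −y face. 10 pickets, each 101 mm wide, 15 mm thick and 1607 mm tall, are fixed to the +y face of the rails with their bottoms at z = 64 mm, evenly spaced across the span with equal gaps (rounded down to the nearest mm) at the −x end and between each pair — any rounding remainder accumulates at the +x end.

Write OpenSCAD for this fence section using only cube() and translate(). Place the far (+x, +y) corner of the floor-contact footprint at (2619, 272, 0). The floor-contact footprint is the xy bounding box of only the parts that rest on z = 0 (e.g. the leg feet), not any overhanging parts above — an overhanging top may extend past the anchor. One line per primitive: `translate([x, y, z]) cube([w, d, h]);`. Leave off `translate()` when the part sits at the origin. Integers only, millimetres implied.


translate([161, 168, 0]) cube([104, 104, 1647]);
translate([2515, 168, 0]) cube([104, 104, 1647]);
translate([265, 168, 290]) cube([2250, 104, 74]);
translate([265, 168, 1416]) cube([2250, 104, 74]);
translate([377, 272, 64]) cube([101, 15, 1607]);
translate([590, 272, 64]) cube([101, 15, 1607]);
translate([803, 272, 64]) cube([101, 15, 1607]);
translate([1016, 272, 64]) cube([101, 15, 1607]);
translate([1229, 272, 64]) cube([101, 15, 1607]);
translate([1442, 272, 64]) cube([101, 15, 1607]);
translate([1655, 272, 64]) cube([101, 15, 1607]);
translate([1868, 272, 64]) cube([101, 15, 1607]);
translate([2081, 272, 64]) cube([101, 15, 1607]);
translate([2294, 272, 64]) cube([101, 15, 1607]);


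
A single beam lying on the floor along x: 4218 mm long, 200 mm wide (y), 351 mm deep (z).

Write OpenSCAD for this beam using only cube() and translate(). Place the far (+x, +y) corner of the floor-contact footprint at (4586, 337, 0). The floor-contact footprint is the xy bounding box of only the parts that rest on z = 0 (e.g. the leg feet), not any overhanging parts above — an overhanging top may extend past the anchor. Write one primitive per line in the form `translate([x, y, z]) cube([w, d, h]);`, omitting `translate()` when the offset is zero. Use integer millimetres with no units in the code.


translate([368, 137, 0]) cube([4218, 200, 351]);


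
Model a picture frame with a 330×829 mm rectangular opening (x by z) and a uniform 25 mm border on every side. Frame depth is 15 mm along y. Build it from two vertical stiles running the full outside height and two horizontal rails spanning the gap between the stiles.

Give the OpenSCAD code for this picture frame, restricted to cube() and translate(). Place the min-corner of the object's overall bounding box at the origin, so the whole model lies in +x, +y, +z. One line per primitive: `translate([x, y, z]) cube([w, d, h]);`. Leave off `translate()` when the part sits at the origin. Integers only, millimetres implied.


cube([25, 15, 879]);
translate([355, 0, 0]) cube([25, 15, 879]);
translate([25, 0, 0]) cube([330, 15, 25]);
translate([25, 0, 854]) cube([330, 15, 25]);


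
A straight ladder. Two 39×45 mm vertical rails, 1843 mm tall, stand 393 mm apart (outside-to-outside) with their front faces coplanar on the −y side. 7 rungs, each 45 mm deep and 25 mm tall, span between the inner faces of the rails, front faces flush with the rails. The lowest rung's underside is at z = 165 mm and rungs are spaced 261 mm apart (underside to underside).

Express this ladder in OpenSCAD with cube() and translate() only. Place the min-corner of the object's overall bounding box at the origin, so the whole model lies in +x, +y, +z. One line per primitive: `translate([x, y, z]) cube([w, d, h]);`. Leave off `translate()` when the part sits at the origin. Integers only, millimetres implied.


cube([39, 45, 1843]);
translate([354, 0, 0]) cube([39, 45, 1843]);
translate([39, 0, 165]) cube([315, 45, 25]);
translate([39, 0, 426]) cube([315, 45, 25]);
translate([39, 0, 687]) cube([315, 45, 25]);
translate([39, 0, 948]) cube([315, 45, 25]);
translate([39, 0, 1209]) cube([315, 45, 25]);
translate([39, 0, 1470]) cube([315, 45, 25]);
translate([39, 0, 1731]) cube([315, 45, 25]);


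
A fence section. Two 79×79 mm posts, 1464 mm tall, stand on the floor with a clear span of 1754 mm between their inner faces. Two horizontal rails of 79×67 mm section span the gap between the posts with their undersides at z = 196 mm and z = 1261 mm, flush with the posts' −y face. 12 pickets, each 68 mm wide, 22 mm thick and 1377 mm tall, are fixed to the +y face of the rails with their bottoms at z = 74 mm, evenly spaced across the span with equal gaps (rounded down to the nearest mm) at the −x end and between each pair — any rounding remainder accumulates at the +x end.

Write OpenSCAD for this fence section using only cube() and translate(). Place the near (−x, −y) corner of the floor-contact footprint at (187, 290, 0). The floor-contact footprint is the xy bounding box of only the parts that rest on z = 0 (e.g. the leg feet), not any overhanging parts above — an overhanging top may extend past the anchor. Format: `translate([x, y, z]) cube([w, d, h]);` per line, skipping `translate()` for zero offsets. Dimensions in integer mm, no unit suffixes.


translate([187, 290, 0]) cube([79, 79, 1464]);
translate([2020, 290, 0]) cube([79, 79, 1464]);
translate([266, 290, 196]) cube([1754, 79, 67]);
translate([266, 290, 1261]) cube([1754, 79, 67]);
translate([338, 369, 74]) cube([68, 22, 1377]);
translate([478, 369, 74]) cube([68, 22, 1377]);
translate([618, 369, 74]) cube([68, 22, 1377]);
translate([758, 369, 74]) cube([68, 22, 1377]);
translate([898, 369, 74]) cube([68, 22, 1377]);
translate([1038, 369, 74]) cube([68, 22, 1377]);
translate([1178, 369, 74]) cube([68, 22, 1377]);
translate([1318, 369, 74]) cube([68, 22, 1377]);
translate([1458, 369, 74]) cube([68, 22, 1377]);
translate([1598, 369, 74]) cube([68, 22, 1377]);
translate([1738, 369, 74]) cube([68, 22, 1377]);
translate([1878, 369, 74]) cube([68, 22, 1377]);


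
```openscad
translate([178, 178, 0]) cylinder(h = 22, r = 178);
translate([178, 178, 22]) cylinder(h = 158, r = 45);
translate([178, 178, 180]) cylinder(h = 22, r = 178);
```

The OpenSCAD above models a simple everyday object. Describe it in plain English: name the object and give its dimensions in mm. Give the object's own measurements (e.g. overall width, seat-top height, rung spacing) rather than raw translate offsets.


A spool: two coaxial disc flanges of radius 178 mm and thickness 22 mm, joined by a core cylinder of radius 45 mm and height 158 mm. The lower flange rests on z = 0 and the three cylinders share a vertical axis.


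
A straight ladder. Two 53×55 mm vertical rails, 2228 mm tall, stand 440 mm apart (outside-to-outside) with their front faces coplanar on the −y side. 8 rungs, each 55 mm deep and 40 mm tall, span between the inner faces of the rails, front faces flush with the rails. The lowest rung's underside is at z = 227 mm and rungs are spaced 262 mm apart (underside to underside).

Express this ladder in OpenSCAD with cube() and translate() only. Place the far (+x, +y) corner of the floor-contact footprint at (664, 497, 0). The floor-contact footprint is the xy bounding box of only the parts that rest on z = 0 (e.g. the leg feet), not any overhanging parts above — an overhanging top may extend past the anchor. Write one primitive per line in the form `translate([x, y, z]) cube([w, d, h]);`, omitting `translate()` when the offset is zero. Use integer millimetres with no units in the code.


translate([224, 442, 0]) cube([53, 55, 2228]);
translate([611, 442, 0]) cube([53, 55, 2228]);
translate([277, 442, 227]) cube([334, 55, 40]);
translate([277, 442, 489]) cube([334, 55, 40]);
translate([277, 442, 751]) cube([334, 55, 40]);
translate([277, 442, 1013]) cube([334, 55, 40]);
translate([277, 442, 1275]) cube([334, 55, 40]);
translate([277, 442, 1537]) cube([334, 55, 40]);
translate([277, 442, 1799]) cube([334, 55, 40]);
translate([277, 442, 2061]) cube([334, 55, 40]);


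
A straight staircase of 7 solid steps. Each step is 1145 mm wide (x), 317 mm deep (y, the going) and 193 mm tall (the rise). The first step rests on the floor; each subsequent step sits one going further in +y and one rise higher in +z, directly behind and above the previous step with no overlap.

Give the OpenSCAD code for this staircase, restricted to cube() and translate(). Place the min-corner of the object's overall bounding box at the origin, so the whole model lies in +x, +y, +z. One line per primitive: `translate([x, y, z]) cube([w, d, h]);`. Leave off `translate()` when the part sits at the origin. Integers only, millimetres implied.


cube([1145, 317, 193]);
translate([0, 317, 193]) cube([1145, 317, 193]);
translate([0, 634, 386]) cube([1145, 317, 193]);
translate([0, 951, 579]) cube([1145, 317, 193]);
translate([0, 1268, 772]) cube([1145, 317, 193]);
translate([0, 1585, 965]) cube([1145, 317, 193]);
translate([0, 1902, 1158]) cube([1145, 317, 193]);


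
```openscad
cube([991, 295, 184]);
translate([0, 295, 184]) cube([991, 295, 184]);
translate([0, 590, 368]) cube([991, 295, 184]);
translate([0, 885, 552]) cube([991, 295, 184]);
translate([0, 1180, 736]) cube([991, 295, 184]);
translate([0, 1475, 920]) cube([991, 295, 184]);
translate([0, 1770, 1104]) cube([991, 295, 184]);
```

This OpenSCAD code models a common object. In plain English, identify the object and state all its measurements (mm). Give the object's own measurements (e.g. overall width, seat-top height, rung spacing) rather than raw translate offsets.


A straight staircase of 7 solid steps. Each step is 991 mm wide (x), 295 mm deep (y, the going) and 184 mm tall (the rise). The first step rests on the floor; each subsequent step sits one going further in +y and one rise higher in +z, directly behind and above the previous step with no overlap.


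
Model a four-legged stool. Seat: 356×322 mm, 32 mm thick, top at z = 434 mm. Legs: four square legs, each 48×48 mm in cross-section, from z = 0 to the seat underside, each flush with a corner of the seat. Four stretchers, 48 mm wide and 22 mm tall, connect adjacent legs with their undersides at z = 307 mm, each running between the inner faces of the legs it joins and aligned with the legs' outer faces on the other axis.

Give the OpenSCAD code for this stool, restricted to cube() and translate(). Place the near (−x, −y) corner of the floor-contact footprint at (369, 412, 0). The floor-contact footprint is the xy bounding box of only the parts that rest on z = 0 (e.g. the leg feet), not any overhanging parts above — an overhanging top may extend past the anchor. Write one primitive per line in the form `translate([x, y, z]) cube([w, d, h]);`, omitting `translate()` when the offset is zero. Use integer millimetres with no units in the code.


// leg_h = 434 - 32 = 402
// stretcher span = 356 - 2*48 = 260
translate([369, 412, 402]) cube([356, 322, 32]);
translate([369, 412, 0]) cube([48, 48, 402]);
translate([677, 412, 0]) cube([48, 48, 402]);
translate([369, 686, 0]) cube([48, 48, 402]);
translate([677, 686, 0]) cube([48, 48, 402]);
translate([417, 412, 307]) cube([260, 48, 22]);
translate([417, 686, 307]) cube([260, 48, 22]);
translate([369, 460, 307]) cube([48, 226, 22]);
translate([677, 460, 307]) cube([48, 226, 22]);


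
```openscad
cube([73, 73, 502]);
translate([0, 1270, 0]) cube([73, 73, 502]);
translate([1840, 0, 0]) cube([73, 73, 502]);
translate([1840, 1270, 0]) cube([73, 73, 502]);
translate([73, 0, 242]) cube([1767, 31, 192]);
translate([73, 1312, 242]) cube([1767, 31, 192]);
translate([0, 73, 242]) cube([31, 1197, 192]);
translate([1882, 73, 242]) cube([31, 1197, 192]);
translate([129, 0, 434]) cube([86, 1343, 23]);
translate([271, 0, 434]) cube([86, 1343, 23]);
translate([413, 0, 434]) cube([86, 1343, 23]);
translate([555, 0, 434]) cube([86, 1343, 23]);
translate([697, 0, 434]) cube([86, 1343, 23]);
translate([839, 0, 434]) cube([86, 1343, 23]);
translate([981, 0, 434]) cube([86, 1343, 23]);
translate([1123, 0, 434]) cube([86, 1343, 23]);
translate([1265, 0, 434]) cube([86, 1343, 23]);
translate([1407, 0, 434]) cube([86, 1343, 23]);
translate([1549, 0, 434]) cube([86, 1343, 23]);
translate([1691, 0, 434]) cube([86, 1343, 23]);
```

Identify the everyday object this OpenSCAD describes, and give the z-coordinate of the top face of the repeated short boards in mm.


A bed frame. The slat-top height is 457 mm.

Four posts, four rails, and a row of slats — a bed frame. Slats sit on the rails at z = 242 + 192 = 434; with slat thickness 23, the top is 457 mm.


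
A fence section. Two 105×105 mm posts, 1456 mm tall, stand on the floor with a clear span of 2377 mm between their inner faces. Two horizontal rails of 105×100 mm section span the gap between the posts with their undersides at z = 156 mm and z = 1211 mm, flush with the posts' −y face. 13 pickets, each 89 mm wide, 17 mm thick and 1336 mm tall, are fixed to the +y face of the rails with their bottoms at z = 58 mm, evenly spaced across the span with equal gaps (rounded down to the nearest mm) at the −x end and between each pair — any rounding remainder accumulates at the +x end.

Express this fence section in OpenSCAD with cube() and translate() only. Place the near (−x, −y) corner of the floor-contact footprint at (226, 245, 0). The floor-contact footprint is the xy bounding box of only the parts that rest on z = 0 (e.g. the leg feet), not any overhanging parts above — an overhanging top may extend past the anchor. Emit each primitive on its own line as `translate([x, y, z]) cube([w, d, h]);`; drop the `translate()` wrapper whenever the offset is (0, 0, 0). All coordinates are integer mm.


translate([226, 245, 0]) cube([105, 105, 1456]);
translate([2708, 245, 0]) cube([105, 105, 1456]);
translate([331, 245, 156]) cube([2377, 105, 100]);
translate([331, 245, 1211]) cube([2377, 105, 100]);
translate([418, 350, 58]) cube([89, 17, 1336]);
translate([594, 350, 58]) cube([89, 17, 1336]);
translate([770, 350, 58]) cube([89, 17, 1336]);
translate([946, 350, 58]) cube([89, 17, 1336]);
translate([1122, 350, 58]) cube([89, 17, 1336]);
translate([1298, 350, 58]) cube([89, 17, 1336]);
translate([1474, 350, 58]) cube([89, 17, 1336]);
translate([1650, 350, 58]) cube([89, 17, 1336]);
translate([1826, 350, 58]) cube([89, 17, 1336]);
translate([2002, 350, 58]) cube([89, 17, 1336]);
translate([2178, 350, 58]) cube([89, 17, 1336]);
translate([2354, 350, 58]) cube([89, 17, 1336]);
translate([2530, 350, 58]) cube([89, 17, 1336]);


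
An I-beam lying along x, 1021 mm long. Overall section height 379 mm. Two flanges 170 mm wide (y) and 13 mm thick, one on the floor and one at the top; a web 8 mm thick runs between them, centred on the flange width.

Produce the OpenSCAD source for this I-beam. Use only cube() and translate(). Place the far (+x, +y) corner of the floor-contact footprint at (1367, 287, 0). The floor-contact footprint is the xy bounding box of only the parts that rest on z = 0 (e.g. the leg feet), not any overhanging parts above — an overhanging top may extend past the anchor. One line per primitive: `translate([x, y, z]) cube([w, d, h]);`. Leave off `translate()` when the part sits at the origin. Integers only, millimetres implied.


translate([346, 117, 0]) cube([1021, 170, 13]);
translate([346, 198, 13]) cube([1021, 8, 353]);
translate([346, 117, 366]) cube([1021, 170, 13]);


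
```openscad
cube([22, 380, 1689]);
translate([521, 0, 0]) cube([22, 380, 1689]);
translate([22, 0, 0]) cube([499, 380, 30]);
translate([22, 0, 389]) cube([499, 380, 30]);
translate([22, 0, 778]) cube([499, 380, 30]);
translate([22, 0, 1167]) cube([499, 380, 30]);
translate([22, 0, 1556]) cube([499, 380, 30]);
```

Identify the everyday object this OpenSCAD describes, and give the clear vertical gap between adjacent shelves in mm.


A bookshelf. The clear shelf gap is 359 mm.

Two tall side panels with 5 horizontal boards between them — a bookshelf. The first two shelf undersides are at z = 0 and z = 389; with shelf thickness 30, the clear gap is 389 − 0 − 30 = 359 mm.


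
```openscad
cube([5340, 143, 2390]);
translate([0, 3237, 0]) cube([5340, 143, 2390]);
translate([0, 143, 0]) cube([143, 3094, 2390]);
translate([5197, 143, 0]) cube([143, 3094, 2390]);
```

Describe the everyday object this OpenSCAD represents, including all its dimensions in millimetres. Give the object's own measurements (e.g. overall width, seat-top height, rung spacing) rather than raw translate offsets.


The wall frame of a small rectangular building: four walls, each 2390 mm tall and 143 mm thick, enclosing a footprint 5340 mm (x) by 3380 mm (y) outside-to-outside, with no floor or roof. The front and back walls (the −y and +y sides) span the full width; the two side walls fit between them.


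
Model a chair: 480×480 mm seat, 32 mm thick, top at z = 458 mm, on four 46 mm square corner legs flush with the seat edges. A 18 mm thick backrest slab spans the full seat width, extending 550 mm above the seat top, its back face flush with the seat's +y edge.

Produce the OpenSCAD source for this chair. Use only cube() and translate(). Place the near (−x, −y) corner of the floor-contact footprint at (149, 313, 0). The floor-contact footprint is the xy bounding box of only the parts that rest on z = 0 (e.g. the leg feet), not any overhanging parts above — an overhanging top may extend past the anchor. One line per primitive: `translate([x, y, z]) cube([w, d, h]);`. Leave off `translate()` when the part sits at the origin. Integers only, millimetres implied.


translate([149, 313, 426]) cube([480, 480, 32]);
translate([149, 313, 0]) cube([46, 46, 426]);
translate([583, 313, 0]) cube([46, 46, 426]);
translate([149, 747, 0]) cube([46, 46, 426]);
translate([583, 747, 0]) cube([46, 46, 426]);
translate([149, 775, 458]) cube([480, 18, 550]);


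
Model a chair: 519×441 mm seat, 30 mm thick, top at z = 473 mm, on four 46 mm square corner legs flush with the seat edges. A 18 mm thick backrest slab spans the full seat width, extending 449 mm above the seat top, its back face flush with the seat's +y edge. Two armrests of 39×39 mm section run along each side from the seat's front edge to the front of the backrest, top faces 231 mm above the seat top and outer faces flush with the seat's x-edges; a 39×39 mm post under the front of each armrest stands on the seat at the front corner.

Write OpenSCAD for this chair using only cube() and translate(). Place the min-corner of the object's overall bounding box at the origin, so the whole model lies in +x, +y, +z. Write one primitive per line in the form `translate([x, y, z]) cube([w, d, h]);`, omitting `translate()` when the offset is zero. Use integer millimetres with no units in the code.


translate([0, 0, 443]) cube([519, 441, 30]);
cube([46, 46, 443]);
translate([473, 0, 0]) cube([46, 46, 443]);
translate([0, 395, 0]) cube([46, 46, 443]);
translate([473, 395, 0]) cube([46, 46, 443]);
translate([0, 423, 473]) cube([519, 18, 449]);
translate([0, 0, 665]) cube([39, 423, 39]);
translate([480, 0, 665]) cube([39, 423, 39]);
translate([0, 0, 473]) cube([39, 39, 192]);
translate([480, 0, 473]) cube([39, 39, 192]);


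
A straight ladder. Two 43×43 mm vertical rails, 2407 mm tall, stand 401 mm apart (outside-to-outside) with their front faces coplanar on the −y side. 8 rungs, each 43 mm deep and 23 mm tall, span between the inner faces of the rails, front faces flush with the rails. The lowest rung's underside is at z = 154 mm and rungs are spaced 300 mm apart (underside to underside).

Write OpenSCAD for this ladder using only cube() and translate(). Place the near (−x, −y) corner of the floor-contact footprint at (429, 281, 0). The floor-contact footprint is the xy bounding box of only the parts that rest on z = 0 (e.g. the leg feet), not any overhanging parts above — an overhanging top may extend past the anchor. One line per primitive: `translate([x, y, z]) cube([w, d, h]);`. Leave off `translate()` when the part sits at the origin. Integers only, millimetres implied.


translate([429, 281, 0]) cube([43, 43, 2407]);
translate([787, 281, 0]) cube([43, 43, 2407]);
translate([472, 281, 154]) cube([315, 43, 23]);
translate([472, 281, 454]) cube([315, 43, 23]);
translate([472, 281, 754]) cube([315, 43, 23]);
translate([472, 281, 1054]) cube([315, 43, 23]);
translate([472, 281, 1354]) cube([315, 43, 23]);
translate([472, 281, 1654]) cube([315, 43, 23]);
translate([472, 281, 1954]) cube([315, 43, 23]);
translate([472, 281, 2254]) cube([315, 43, 23]);


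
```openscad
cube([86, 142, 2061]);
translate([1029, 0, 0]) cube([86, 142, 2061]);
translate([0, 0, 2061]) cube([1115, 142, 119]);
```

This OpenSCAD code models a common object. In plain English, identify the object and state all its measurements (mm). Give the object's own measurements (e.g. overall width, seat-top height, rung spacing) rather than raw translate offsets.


A door frame. The clear opening is 943 mm wide and 2061 mm high. Two 86 mm wide jambs, 142 mm deep, stand either side of the opening from the floor to the top of the opening. A 119 mm thick head sits across the top of both jambs, spanning the full outside width of the frame.


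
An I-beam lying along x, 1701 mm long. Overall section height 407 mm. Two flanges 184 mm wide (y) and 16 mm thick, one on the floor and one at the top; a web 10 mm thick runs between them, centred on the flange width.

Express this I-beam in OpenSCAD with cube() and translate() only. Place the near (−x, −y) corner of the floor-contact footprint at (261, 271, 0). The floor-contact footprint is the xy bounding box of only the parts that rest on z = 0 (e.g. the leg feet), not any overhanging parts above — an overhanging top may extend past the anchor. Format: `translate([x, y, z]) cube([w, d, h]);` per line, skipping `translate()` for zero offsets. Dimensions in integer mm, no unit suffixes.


translate([261, 271, 0]) cube([1701, 184, 16]);
translate([261, 358, 16]) cube([1701, 10, 375]);
translate([261, 271, 391]) cube([1701, 184, 16]);


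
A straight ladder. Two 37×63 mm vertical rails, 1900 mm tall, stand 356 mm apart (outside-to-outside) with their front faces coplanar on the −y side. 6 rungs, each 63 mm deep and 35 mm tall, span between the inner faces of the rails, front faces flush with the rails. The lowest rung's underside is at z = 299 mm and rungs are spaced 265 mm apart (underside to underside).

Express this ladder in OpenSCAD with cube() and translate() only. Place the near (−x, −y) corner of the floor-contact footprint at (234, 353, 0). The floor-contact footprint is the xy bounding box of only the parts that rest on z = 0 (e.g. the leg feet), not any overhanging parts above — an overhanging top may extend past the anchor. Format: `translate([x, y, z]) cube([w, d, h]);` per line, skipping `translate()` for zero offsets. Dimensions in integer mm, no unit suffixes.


translate([234, 353, 0]) cube([37, 63, 1900]);
translate([553, 353, 0]) cube([37, 63, 1900]);
translate([271, 353, 299]) cube([282, 63, 35]);
translate([271, 353, 564]) cube([282, 63, 35]);
translate([271, 353, 829]) cube([282, 63, 35]);
translate([271, 353, 1094]) cube([282, 63, 35]);
translate([271, 353, 1359]) cube([282, 63, 35]);
translate([271, 353, 1624]) cube([282, 63, 35]);


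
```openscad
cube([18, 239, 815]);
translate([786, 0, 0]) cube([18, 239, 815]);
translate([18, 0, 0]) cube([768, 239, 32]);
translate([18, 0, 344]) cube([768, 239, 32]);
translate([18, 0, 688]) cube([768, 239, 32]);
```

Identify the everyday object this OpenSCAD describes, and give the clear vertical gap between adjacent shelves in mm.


A bookshelf. The clear shelf gap is 312 mm.

Two tall side panels with 3 horizontal boards between them — a bookshelf. The first two shelf undersides are at z = 0 and z = 344; with shelf thickness 32, the clear gap is 344 − 0 − 32 = 312 mm.


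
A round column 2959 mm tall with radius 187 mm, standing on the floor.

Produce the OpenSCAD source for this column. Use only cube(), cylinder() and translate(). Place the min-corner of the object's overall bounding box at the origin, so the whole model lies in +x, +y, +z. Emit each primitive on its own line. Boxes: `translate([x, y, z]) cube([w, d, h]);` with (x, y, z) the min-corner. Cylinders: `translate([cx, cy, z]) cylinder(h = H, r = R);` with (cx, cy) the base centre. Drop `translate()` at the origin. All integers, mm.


translate([187, 187, 0]) cylinder(h = 2959, r = 187);


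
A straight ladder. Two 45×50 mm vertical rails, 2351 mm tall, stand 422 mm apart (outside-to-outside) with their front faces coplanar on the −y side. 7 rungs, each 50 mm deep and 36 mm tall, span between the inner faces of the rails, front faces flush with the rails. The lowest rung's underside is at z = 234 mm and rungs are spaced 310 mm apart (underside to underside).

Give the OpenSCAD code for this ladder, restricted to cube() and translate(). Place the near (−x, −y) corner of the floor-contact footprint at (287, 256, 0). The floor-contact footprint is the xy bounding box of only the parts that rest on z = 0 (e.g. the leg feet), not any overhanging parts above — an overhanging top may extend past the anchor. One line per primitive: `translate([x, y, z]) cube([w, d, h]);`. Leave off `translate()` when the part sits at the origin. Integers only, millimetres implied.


translate([287, 256, 0]) cube([45, 50, 2351]);
translate([664, 256, 0]) cube([45, 50, 2351]);
translate([332, 256, 234]) cube([332, 50, 36]);
translate([332, 256, 544]) cube([332, 50, 36]);
translate([332, 256, 854]) cube([332, 50, 36]);
translate([332, 256, 1164]) cube([332, 50, 36]);
translate([332, 256, 1474]) cube([332, 50, 36]);
translate([332, 256, 1784]) cube([332, 50, 36]);
translate([332, 256, 2094]) cube([332, 50, 36]);


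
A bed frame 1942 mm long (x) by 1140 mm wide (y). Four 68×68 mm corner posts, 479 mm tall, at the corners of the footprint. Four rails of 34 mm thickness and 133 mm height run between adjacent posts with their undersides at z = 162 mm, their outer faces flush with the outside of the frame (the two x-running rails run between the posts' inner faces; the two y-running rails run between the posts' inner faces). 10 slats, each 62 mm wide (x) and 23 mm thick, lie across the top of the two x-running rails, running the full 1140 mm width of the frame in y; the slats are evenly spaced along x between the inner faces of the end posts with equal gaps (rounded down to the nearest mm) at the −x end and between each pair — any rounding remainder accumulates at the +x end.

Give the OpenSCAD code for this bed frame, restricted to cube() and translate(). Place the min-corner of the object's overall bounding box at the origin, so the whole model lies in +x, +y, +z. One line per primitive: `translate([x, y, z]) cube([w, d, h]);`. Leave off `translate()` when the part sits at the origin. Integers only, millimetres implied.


cube([68, 68, 479]);
translate([0, 1072, 0]) cube([68, 68, 479]);
translate([1874, 0, 0]) cube([68, 68, 479]);
translate([1874, 1072, 0]) cube([68, 68, 479]);
translate([68, 0, 162]) cube([1806, 34, 133]);
translate([68, 1106, 162]) cube([1806, 34, 133]);
translate([0, 68, 162]) cube([34, 1004, 133]);
translate([1908, 68, 162]) cube([34, 1004, 133]);
translate([175, 0, 295]) cube([62, 1140, 23]);
translate([344, 0, 295]) cube([62, 1140, 23]);
translate([513, 0, 295]) cube([62, 1140, 23]);
translate([682, 0, 295]) cube([62, 1140, 23]);
translate([851, 0, 295]) cube([62, 1140, 23]);
translate([1020, 0, 295]) cube([62, 1140, 23]);
translate([1189, 0, 295]) cube([62, 1140, 23]);
translate([1358, 0, 295]) cube([62, 1140, 23]);
translate([1527, 0, 295]) cube([62, 1140, 23]);
translate([1696, 0, 295]) cube([62, 1140, 23]);


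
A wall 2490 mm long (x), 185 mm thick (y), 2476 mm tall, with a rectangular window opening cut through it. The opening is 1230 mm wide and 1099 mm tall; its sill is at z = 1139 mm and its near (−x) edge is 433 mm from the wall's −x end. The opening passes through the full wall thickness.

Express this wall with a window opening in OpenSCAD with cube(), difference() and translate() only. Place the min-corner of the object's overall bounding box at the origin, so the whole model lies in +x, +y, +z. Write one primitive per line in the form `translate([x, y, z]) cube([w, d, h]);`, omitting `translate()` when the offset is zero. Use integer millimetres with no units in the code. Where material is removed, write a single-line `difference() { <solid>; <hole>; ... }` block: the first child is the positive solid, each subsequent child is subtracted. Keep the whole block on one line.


difference() { cube([2490, 185, 2476]); translate([433, 0, 1139]) cube([1230, 185, 1099]); }


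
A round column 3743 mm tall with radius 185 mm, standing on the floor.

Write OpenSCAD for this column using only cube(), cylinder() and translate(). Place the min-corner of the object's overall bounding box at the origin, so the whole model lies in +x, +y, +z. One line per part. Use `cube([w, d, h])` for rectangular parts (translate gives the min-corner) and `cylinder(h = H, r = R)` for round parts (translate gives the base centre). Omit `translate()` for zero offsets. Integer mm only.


translate([185, 185, 0]) cylinder(h = 3743, r = 185);


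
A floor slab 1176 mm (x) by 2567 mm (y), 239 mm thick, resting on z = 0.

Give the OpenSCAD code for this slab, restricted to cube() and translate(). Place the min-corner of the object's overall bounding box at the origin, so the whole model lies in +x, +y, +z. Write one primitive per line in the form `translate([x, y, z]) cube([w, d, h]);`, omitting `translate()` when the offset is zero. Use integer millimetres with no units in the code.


cube([1176, 2567, 239]);


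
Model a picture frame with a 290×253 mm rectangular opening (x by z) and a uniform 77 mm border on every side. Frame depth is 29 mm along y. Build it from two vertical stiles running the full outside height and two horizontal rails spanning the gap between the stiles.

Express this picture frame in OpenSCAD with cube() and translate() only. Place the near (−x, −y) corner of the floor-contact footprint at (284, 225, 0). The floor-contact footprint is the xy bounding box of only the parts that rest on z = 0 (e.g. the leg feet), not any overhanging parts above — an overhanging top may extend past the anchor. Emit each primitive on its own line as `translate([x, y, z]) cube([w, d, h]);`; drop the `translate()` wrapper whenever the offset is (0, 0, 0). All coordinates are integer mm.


translate([284, 225, 0]) cube([77, 29, 407]);
translate([651, 225, 0]) cube([77, 29, 407]);
translate([361, 225, 0]) cube([290, 29, 77]);
translate([361, 225, 330]) cube([290, 29, 77]);


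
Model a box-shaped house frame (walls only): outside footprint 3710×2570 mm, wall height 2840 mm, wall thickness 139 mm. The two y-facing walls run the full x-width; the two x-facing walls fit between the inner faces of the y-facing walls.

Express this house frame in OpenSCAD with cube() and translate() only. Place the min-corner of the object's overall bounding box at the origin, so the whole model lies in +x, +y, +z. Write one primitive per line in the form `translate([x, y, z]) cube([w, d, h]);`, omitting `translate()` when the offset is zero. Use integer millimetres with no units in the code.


cube([3710, 139, 2840]);
translate([0, 2431, 0]) cube([3710, 139, 2840]);
translate([0, 139, 0]) cube([139, 2292, 2840]);
translate([3571, 139, 0]) cube([139, 2292, 2840]);


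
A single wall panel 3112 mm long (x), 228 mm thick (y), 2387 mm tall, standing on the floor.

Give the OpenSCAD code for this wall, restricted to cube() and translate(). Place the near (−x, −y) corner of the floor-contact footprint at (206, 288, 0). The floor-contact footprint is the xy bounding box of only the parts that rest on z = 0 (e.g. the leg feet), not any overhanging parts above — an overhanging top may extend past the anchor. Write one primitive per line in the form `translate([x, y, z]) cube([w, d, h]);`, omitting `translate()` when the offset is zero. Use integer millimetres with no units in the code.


translate([206, 288, 0]) cube([3112, 228, 2387]);


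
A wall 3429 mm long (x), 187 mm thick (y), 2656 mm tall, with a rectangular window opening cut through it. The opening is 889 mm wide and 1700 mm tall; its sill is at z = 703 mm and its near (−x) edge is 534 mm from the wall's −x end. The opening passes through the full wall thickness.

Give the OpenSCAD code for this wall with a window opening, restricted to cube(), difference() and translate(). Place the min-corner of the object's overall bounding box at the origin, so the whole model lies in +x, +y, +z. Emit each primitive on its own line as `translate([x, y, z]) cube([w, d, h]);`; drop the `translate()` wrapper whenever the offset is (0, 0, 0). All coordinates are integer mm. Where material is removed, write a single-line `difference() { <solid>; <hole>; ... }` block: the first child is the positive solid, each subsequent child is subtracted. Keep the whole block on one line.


difference() { cube([3429, 187, 2656]); translate([534, 0, 703]) cube([889, 187, 1700]); }


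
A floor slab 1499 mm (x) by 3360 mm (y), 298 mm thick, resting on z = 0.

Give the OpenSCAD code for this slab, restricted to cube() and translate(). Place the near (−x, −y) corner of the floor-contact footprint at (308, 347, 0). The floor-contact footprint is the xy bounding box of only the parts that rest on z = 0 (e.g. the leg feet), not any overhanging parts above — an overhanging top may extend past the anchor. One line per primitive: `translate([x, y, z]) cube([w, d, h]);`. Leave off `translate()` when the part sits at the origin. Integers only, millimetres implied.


translate([308, 347, 0]) cube([1499, 3360, 298]);


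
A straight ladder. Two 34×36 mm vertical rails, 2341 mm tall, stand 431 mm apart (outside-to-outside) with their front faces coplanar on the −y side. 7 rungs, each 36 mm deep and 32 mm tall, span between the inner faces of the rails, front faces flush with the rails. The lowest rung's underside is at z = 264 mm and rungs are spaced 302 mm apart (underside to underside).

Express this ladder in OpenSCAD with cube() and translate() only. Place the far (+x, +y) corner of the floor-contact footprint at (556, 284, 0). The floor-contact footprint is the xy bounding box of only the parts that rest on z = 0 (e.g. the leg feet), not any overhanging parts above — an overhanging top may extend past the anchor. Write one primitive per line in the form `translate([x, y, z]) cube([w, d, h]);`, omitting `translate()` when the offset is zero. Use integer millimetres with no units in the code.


translate([125, 248, 0]) cube([34, 36, 2341]);
translate([522, 248, 0]) cube([34, 36, 2341]);
translate([159, 248, 264]) cube([363, 36, 32]);
translate([159, 248, 566]) cube([363, 36, 32]);
translate([159, 248, 868]) cube([363, 36, 32]);
translate([159, 248, 1170]) cube([363, 36, 32]);
translate([159, 248, 1472]) cube([363, 36, 32]);
translate([159, 248, 1774]) cube([363, 36, 32]);
translate([159, 248, 2076]) cube([363, 36, 32]);


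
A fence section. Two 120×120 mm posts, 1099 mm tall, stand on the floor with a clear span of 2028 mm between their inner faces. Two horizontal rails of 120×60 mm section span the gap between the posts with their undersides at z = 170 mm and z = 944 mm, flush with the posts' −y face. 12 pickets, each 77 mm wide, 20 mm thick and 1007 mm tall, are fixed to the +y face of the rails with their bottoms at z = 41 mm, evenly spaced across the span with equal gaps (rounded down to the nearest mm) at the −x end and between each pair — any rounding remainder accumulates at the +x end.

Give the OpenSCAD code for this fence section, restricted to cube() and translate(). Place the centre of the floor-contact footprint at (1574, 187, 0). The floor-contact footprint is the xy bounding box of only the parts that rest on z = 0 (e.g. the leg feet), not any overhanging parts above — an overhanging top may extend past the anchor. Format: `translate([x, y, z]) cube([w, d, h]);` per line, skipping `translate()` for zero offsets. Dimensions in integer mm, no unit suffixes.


translate([440, 127, 0]) cube([120, 120, 1099]);
translate([2588, 127, 0]) cube([120, 120, 1099]);
translate([560, 127, 170]) cube([2028, 120, 60]);
translate([560, 127, 944]) cube([2028, 120, 60]);
translate([644, 247, 41]) cube([77, 20, 1007]);
translate([805, 247, 41]) cube([77, 20, 1007]);
translate([966, 247, 41]) cube([77, 20, 1007]);
translate([1127, 247, 41]) cube([77, 20, 1007]);
translate([1288, 247, 41]) cube([77, 20, 1007]);
translate([1449, 247, 41]) cube([77, 20, 1007]);
translate([1610, 247, 41]) cube([77, 20, 1007]);
translate([1771, 247, 41]) cube([77, 20, 1007]);
translate([1932, 247, 41]) cube([77, 20, 1007]);
translate([2093, 247, 41]) cube([77, 20, 1007]);
translate([2254, 247, 41]) cube([77, 20, 1007]);
translate([2415, 247, 41]) cube([77, 20, 1007]);


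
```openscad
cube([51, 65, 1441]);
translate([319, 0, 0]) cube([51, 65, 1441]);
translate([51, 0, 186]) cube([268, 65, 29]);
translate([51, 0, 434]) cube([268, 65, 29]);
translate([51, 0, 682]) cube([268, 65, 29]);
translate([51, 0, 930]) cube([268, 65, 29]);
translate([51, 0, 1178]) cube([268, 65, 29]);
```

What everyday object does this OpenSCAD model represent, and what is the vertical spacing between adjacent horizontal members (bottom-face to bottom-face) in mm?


A ladder. The rung spacing is 248 mm.

Two tall 51×65 posts with 5 short bars between them — a ladder. Adjacent rungs sit at z = 186 and z = 434, so the spacing is 434 − 186 = 248 mm.


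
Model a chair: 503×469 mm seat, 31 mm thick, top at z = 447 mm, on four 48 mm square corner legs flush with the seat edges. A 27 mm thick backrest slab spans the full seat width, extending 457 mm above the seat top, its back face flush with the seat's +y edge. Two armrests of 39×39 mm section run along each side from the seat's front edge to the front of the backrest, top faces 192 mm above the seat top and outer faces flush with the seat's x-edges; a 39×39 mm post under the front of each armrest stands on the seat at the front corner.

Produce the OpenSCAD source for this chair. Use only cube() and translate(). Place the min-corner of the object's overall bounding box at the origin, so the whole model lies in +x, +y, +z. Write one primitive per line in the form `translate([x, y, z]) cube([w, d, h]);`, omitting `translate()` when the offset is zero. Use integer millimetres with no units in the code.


translate([0, 0, 416]) cube([503, 469, 31]);
cube([48, 48, 416]);
translate([455, 0, 0]) cube([48, 48, 416]);
translate([0, 421, 0]) cube([48, 48, 416]);
translate([455, 421, 0]) cube([48, 48, 416]);
translate([0, 442, 447]) cube([503, 27, 457]);
translate([0, 0, 600]) cube([39, 442, 39]);
translate([464, 0, 600]) cube([39, 442, 39]);
translate([0, 0, 447]) cube([39, 39, 153]);
translate([464, 0, 447]) cube([39, 39, 153]);


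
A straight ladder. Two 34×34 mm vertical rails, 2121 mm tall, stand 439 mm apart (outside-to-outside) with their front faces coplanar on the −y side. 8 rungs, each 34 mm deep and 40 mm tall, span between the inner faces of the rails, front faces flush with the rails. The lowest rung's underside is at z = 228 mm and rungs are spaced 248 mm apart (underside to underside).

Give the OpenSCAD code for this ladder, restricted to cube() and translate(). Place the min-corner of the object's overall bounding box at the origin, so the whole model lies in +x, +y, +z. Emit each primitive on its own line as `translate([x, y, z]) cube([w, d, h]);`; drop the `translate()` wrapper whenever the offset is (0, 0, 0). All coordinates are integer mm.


cube([34, 34, 2121]);
translate([405, 0, 0]) cube([34, 34, 2121]);
translate([34, 0, 228]) cube([371, 34, 40]);
translate([34, 0, 476]) cube([371, 34, 40]);
translate([34, 0, 724]) cube([371, 34, 40]);
translate([34, 0, 972]) cube([371, 34, 40]);
translate([34, 0, 1220]) cube([371, 34, 40]);
translate([34, 0, 1468]) cube([371, 34, 40]);
translate([34, 0, 1716]) cube([371, 34, 40]);
translate([34, 0, 1964]) cube([371, 34, 40]);
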